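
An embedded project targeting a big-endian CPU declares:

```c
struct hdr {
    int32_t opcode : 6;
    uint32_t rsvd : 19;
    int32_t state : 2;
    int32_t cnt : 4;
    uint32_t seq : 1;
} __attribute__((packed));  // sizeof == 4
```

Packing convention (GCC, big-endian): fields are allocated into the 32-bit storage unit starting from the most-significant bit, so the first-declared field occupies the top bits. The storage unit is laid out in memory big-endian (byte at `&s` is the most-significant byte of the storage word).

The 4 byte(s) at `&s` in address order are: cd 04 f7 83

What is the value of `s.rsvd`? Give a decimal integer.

[0]=0xcd [1]=0x04 [2]=0xf7 [3]=0x83 (big-endian) → word 0xcd04f783
opcode:6 @ bit 26 → (0xcd04f783>>26)&0x3f = 0x33
rsvd:19 @ bit 7 → (0xcd04f783>>7)&0x7ffff = 0x209ef  ←
state:2 @ bit 5 → (0xcd04f783>>5)&0x3 = 0x0
cnt:4 @ bit 1 → (0xcd04f783>>1)&0xf = 0x1
seq:1 @ bit 0 → (0xcd04f783>>0)&0x1 = 0x1

133615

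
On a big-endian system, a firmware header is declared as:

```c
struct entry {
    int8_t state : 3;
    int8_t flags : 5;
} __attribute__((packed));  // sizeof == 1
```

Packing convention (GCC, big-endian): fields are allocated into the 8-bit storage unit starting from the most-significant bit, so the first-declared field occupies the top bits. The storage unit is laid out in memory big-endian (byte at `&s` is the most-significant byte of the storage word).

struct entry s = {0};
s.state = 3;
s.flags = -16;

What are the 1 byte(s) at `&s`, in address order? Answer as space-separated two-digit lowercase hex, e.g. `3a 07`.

70

state (3b) val=3 bits=0x3 at bit 5: 0x60
flags (5b) val=-16 bits=0x10 at bit 0: 0x70
word = 0x70 → big-endian bytes:
  [0]=0x70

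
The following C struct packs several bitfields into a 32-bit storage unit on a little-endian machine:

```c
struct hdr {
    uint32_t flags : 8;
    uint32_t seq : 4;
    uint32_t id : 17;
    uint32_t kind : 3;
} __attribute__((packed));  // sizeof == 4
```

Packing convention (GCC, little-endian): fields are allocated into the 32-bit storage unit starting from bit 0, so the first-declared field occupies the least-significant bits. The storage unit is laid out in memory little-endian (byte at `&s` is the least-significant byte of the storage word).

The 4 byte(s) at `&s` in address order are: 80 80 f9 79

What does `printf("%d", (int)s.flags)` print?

128

[0]=0x80 [1]=0x80 [2]=0xf9 [3]=0x79 (little-endian) → word 0x79f98080
flags:8 @ bit 0 → (0x79f98080>>0)&0xff = 0x80  ←
seq:4 @ bit 8 → (0x79f98080>>8)&0xf = 0x0
id:17 @ bit 12 → (0x79f98080>>12)&0x1ffff = 0x19f98
kind:3 @ bit 29 → (0x79f98080>>29)&0x7 = 0x3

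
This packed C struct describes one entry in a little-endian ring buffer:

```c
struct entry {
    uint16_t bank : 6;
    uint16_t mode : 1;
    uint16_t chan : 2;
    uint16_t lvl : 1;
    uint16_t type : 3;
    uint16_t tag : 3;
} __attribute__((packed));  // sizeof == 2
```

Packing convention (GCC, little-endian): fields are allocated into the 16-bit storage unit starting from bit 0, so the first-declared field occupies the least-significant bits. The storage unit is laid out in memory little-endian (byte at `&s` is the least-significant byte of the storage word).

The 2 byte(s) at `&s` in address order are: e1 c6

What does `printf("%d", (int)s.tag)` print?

[0]=0xe1 [1]=0xc6 (little-endian) → word 0xc6e1
bank:6 @ bit 0 → (0xc6e1>>0)&0x3f = 0x21
mode:1 @ bit 6 → (0xc6e1>>6)&0x1 = 0x1
chan:2 @ bit 7 → (0xc6e1>>7)&0x3 = 0x1
lvl:1 @ bit 9 → (0xc6e1>>9)&0x1 = 0x1
type:3 @ bit 10 → (0xc6e1>>10)&0x7 = 0x1
tag:3 @ bit 13 → (0xc6e1>>13)&0x7 = 0x6  ←

6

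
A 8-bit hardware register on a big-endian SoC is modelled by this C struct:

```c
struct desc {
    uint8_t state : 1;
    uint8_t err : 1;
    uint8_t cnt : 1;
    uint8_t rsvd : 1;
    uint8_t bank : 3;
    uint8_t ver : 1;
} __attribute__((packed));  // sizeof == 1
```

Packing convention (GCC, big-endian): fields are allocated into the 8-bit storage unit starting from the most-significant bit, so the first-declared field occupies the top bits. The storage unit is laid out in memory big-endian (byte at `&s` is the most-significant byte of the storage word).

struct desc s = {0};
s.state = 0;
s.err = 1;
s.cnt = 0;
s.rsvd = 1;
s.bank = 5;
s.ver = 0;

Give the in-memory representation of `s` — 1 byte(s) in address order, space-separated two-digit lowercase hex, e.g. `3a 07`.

5a

state (1b) val=0 bits=0x0 at bit 7: 0x00
err (1b) val=1 bits=0x1 at bit 6: 0x40
cnt (1b) val=0 bits=0x0 at bit 5: 0x40
rsvd (1b) val=1 bits=0x1 at bit 4: 0x50
bank (3b) val=5 bits=0x5 at bit 1: 0x5a
ver (1b) val=0 bits=0x0 at bit 0: 0x5a
word = 0x5a → big-endian bytes:
  [0]=0x5a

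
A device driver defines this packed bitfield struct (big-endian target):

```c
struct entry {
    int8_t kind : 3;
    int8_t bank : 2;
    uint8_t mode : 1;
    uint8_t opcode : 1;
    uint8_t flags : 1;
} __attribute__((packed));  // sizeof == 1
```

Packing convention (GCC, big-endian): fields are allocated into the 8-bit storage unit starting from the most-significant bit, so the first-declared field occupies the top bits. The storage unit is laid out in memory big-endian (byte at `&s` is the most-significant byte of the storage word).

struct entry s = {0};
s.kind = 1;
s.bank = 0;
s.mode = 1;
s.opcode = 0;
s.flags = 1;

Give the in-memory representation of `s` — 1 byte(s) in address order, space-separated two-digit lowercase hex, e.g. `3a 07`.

kind:3 = 1 → 0x1 << 5 → word 0x20
bank:2 = 0 → 0x0 << 3 → word 0x20
mode:1 = 1 → 0x1 << 2 → word 0x24
opcode:1 = 0 → 0x0 << 1 → word 0x24
flags:1 = 1 → 0x1 << 0 → word 0x25
word = 0x25 → big-endian bytes:
  [0]=0x25

25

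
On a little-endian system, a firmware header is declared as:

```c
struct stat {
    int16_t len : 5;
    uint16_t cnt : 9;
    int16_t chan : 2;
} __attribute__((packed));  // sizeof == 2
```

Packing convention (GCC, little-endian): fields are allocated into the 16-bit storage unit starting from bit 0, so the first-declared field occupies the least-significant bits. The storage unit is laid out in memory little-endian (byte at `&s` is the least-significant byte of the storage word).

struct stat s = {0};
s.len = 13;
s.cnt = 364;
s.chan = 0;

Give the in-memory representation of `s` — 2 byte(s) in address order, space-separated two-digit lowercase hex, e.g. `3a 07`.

8d 2d

len:5 = 13 → 0xd << 0 → word 0x000d
cnt:9 = 364 → 0x16c << 5 → word 0x2d8d
chan:2 = 0 → 0x0 << 14 → word 0x2d8d
word = 0x2d8d → little-endian bytes:
  [0]=0x8d  [1]=0x2d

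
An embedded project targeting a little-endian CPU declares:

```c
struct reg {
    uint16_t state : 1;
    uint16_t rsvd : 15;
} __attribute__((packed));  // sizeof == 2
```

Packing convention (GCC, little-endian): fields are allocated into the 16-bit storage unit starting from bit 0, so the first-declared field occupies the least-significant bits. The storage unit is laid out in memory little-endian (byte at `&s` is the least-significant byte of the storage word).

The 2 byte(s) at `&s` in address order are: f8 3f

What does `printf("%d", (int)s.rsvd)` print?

8188

[0]=0xf8 [1]=0x3f (little-endian) → word 0x3ff8
state [0+:1] = (word>>0) & 0x1 = 0
rsvd [1+:15] = (word>>1) & 0x7fff = 8188  ←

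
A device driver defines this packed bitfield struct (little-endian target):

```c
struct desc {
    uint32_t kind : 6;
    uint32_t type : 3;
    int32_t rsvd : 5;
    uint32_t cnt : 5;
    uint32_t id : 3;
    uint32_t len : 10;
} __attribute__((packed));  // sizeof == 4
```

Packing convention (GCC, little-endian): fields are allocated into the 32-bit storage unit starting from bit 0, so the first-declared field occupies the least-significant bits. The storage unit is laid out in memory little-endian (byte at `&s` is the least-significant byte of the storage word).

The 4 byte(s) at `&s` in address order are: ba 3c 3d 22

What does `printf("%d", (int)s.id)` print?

[0]=0xba [1]=0x3c [2]=0x3d [3]=0x22 (little-endian) → word 0x223d3cba
kind:6 @ bit 0 → (0x223d3cba>>0)&0x3f = 0x3a
type:3 @ bit 6 → (0x223d3cba>>6)&0x7 = 0x2
rsvd:5 @ bit 9 → (0x223d3cba>>9)&0x1f = 0x1e
cnt:5 @ bit 14 → (0x223d3cba>>14)&0x1f = 0x14
id:3 @ bit 19 → (0x223d3cba>>19)&0x7 = 0x7  ←
len:10 @ bit 22 → (0x223d3cba>>22)&0x3ff = 0x88

7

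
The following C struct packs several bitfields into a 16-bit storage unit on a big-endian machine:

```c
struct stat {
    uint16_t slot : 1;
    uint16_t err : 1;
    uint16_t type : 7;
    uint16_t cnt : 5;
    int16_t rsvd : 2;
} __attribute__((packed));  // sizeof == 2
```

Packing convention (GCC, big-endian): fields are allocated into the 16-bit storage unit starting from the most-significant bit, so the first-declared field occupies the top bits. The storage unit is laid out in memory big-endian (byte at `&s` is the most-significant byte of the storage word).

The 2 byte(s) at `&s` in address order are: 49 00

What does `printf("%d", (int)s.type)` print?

18

[0]=0x49 [1]=0x00 (big-endian) → word 0x4900
slot:1 @ bit 15 → (0x4900>>15)&0x1 = 0x0
err:1 @ bit 14 → (0x4900>>14)&0x1 = 0x1
type:7 @ bit 7 → (0x4900>>7)&0x7f = 0x12  ←
cnt:5 @ bit 2 → (0x4900>>2)&0x1f = 0x0
rsvd:2 @ bit 0 → (0x4900>>0)&0x3 = 0x0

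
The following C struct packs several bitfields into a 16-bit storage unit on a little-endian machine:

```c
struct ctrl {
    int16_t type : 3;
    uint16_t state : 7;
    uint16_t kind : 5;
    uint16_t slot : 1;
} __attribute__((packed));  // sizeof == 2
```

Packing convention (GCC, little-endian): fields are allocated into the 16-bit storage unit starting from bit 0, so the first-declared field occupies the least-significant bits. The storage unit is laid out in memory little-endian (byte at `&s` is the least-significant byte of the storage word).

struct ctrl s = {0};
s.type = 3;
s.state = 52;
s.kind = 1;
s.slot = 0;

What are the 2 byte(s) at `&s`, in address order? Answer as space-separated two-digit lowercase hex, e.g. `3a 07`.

[0+:3] type=3 & 0x7 = 0x3; word=0x0003
[3+:7] state=52 & 0x7f = 0x34; word=0x01a3
[10+:5] kind=1 & 0x1f = 0x1; word=0x05a3
[15+:1] slot=0 & 0x1 = 0x0; word=0x05a3
word = 0x05a3 → little-endian bytes:
  [0]=0xa3  [1]=0x05

a3 05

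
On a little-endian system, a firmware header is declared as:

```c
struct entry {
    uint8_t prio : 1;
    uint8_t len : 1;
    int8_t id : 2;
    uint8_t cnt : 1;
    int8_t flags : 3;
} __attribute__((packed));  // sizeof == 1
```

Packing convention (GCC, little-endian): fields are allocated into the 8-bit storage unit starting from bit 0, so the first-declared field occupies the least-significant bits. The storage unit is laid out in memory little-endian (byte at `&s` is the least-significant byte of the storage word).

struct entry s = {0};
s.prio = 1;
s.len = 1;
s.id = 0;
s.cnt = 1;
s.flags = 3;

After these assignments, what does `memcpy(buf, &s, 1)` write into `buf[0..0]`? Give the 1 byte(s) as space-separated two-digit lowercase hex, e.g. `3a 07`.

73

prio (1b) val=1 bits=0x1 at bit 0: 0x01
len (1b) val=1 bits=0x1 at bit 1: 0x03
id (2b) val=0 bits=0x0 at bit 2: 0x03
cnt (1b) val=1 bits=0x1 at bit 4: 0x13
flags (3b) val=3 bits=0x3 at bit 5: 0x73
word = 0x73 → little-endian bytes:
  [0]=0x73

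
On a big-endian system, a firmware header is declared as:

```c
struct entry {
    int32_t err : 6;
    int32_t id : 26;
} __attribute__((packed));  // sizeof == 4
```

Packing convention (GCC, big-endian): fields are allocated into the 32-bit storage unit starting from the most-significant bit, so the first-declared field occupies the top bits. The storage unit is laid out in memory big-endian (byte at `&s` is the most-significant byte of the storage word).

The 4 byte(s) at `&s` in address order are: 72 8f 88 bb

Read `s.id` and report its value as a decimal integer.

-24147781

[0]=0x72 [1]=0x8f [2]=0x88 [3]=0xbb (big-endian) → word 0x728f88bb
err [26+:6] = (word>>26) & 0x3f = 28
id [0+:26] = (word>>0) & 0x3ffffff = 42961083  ←
id signed 26b, MSB=1: 42961083 - 67108864 = -24147781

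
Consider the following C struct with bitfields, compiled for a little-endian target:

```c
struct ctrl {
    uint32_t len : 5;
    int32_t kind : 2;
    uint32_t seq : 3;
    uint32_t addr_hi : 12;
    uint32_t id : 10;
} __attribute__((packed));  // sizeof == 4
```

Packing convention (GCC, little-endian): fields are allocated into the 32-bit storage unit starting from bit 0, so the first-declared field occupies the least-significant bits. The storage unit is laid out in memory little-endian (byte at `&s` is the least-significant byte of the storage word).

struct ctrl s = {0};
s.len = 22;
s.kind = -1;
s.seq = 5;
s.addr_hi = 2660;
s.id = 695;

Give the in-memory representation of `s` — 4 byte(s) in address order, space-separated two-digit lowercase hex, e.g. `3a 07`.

len:5 = 22 → 0x16 << 0 → word 0x00000016
kind:2 = -1 → 0x3 << 5 → word 0x00000076
seq:3 = 5 → 0x5 << 7 → word 0x000002f6
addr_hi:12 = 2660 → 0xa64 << 10 → word 0x002992f6
id:10 = 695 → 0x2b7 << 22 → word 0xade992f6
word = 0xade992f6 → little-endian bytes:
  [0]=0xf6  [1]=0x92  [2]=0xe9  [3]=0xad

f6 92 e9 ad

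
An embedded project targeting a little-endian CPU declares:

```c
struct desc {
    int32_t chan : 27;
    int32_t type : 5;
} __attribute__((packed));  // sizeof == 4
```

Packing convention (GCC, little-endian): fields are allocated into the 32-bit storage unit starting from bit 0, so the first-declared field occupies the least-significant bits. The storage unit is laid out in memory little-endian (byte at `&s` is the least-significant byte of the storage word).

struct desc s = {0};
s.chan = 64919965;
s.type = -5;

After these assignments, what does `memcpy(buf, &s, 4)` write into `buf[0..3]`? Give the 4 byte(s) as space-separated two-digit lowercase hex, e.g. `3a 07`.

chan:27 = 64919965 → 0x3de999d << 0 → word 0x03de999d
type:5 = -5 → 0x1b << 27 → word 0xdbde999d
word = 0xdbde999d → little-endian bytes:
  [0]=0x9d  [1]=0x99  [2]=0xde  [3]=0xdb

9d 99 de db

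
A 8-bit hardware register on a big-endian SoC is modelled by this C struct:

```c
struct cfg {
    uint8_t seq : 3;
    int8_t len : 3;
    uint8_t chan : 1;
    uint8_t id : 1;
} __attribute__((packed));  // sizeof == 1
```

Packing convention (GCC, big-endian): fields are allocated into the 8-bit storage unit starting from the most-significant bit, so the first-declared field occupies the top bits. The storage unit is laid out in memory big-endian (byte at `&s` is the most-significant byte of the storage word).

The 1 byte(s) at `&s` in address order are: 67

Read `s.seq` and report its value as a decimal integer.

[0]=0x67 (big-endian) → word 0x67
seq [5+:3] = (word>>5) & 0x7 = 3  ←
len [2+:3] = (word>>2) & 0x7 = 1
chan [1+:1] = (word>>1) & 0x1 = 1
id [0+:1] = (word>>0) & 0x1 = 1

3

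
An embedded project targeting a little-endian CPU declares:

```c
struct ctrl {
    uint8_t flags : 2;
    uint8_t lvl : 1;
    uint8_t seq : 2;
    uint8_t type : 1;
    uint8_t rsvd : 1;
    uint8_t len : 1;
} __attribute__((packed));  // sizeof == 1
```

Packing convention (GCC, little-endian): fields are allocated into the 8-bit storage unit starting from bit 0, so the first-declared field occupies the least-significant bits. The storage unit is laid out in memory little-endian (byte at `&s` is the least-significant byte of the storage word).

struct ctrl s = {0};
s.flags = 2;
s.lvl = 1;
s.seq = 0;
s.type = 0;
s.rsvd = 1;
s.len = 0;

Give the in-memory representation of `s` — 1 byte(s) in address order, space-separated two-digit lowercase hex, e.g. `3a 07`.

flags:2 = 2 → 0x2 << 0 → word 0x02
lvl:1 = 1 → 0x1 << 2 → word 0x06
seq:2 = 0 → 0x0 << 3 → word 0x06
type:1 = 0 → 0x0 << 5 → word 0x06
rsvd:1 = 1 → 0x1 << 6 → word 0x46
len:1 = 0 → 0x0 << 7 → word 0x46
word = 0x46 → little-endian bytes:
  [0]=0x46

46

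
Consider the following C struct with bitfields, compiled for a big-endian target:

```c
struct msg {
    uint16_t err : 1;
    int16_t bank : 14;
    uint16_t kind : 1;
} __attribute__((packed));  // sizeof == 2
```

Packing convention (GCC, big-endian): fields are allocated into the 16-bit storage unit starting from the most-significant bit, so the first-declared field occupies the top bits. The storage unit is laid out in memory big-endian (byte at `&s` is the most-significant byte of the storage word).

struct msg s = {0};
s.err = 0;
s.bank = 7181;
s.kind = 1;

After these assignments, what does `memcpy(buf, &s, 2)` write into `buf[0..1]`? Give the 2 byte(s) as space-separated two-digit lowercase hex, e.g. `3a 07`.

38 1b

err (1b) val=0 bits=0x0 at bit 15: 0x0000
bank (14b) val=7181 bits=0x1c0d at bit 1: 0x381a
kind (1b) val=1 bits=0x1 at bit 0: 0x381b
word = 0x381b → big-endian bytes:
  [0]=0x38  [1]=0x1b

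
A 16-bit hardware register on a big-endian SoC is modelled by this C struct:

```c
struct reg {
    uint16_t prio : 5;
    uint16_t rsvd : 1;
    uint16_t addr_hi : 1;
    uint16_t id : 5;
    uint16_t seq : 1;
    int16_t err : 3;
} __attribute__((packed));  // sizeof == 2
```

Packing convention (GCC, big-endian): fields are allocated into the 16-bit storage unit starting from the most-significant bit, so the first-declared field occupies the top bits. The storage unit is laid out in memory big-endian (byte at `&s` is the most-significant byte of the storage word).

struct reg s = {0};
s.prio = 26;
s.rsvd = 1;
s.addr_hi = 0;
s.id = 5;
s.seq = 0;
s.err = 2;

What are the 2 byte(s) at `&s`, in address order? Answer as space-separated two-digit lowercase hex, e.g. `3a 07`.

d4 52

[11+:5] prio=26 & 0x1f = 0x1a; word=0xd000
[10+:1] rsvd=1 & 0x1 = 0x1; word=0xd400
[9+:1] addr_hi=0 & 0x1 = 0x0; word=0xd400
[4+:5] id=5 & 0x1f = 0x5; word=0xd450
[3+:1] seq=0 & 0x1 = 0x0; word=0xd450
[0+:3] err=2 & 0x7 = 0x2; word=0xd452
word = 0xd452 → big-endian bytes:
  [0]=0xd4  [1]=0x52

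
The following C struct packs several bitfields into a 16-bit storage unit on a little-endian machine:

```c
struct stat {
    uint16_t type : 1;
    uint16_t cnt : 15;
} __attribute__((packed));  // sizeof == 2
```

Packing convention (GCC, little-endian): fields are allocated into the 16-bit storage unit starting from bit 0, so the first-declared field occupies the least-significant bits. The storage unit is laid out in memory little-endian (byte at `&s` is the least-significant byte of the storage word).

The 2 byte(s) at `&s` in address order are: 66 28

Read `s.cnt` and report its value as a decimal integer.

5171

[0]=0x66 [1]=0x28 (little-endian) → word 0x2866
type:1 @ bit 0 → (0x2866>>0)&0x1 = 0x0
cnt:15 @ bit 1 → (0x2866>>1)&0x7fff = 0x1433  ←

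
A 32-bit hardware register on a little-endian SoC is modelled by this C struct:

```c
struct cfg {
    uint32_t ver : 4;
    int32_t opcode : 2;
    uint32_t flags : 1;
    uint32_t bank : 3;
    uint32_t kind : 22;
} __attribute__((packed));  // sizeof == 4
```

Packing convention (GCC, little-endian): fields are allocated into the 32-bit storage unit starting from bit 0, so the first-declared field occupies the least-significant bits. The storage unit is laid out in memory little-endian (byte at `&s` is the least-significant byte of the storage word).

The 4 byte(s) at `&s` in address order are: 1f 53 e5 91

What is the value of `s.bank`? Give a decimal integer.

[0]=0x1f [1]=0x53 [2]=0xe5 [3]=0x91 (little-endian) → word 0x91e5531f
ver:4 @ bit 0 → (0x91e5531f>>0)&0xf = 0xf
opcode:2 @ bit 4 → (0x91e5531f>>4)&0x3 = 0x1
flags:1 @ bit 6 → (0x91e5531f>>6)&0x1 = 0x0
bank:3 @ bit 7 → (0x91e5531f>>7)&0x7 = 0x6  ←
kind:22 @ bit 10 → (0x91e5531f>>10)&0x3fffff = 0x247954

6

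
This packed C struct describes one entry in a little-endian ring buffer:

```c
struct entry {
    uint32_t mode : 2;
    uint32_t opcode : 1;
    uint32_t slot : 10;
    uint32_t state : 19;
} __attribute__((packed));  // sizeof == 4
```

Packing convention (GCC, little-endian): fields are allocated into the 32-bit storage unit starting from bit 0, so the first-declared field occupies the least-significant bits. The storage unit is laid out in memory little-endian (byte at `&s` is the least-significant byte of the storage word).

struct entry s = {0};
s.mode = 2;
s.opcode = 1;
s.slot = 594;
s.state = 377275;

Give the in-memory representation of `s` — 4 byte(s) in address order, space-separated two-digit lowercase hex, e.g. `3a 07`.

96 72 37 b8

[0+:2] mode=2 & 0x3 = 0x2; word=0x00000002
[2+:1] opcode=1 & 0x1 = 0x1; word=0x00000006
[3+:10] slot=594 & 0x3ff = 0x252; word=0x00001296
[13+:19] state=377275 & 0x7ffff = 0x5c1bb; word=0xb8377296
word = 0xb8377296 → little-endian bytes:
  [0]=0x96  [1]=0x72  [2]=0x37  [3]=0xb8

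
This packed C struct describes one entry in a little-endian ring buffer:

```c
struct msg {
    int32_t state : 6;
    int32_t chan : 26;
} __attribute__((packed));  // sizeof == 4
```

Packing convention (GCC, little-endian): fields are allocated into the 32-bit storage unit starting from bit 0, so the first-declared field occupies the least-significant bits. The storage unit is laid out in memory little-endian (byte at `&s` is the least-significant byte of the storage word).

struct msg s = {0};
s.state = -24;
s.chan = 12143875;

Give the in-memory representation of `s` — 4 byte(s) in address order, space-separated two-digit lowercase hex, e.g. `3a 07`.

[0+:6] state=-24 & 0x3f = 0x28; word=0x00000028
[6+:26] chan=12143875 & 0x3ffffff = 0xb94d03; word=0x2e5340e8
word = 0x2e5340e8 → little-endian bytes:
  [0]=0xe8  [1]=0x40  [2]=0x53  [3]=0x2e

e8 40 53 2e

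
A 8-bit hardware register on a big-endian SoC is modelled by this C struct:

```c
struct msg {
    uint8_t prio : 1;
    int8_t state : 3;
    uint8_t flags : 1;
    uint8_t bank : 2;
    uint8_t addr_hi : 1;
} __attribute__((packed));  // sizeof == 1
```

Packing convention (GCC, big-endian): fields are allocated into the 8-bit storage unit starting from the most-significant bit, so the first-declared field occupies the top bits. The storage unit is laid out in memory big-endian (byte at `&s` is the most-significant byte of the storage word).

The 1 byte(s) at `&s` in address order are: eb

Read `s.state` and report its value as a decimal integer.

[0]=0xeb (big-endian) → word 0xeb
prio:1 @ bit 7 → (0xeb>>7)&0x1 = 0x1
state:3 @ bit 4 → (0xeb>>4)&0x7 = 0x6  ←
flags:1 @ bit 3 → (0xeb>>3)&0x1 = 0x1
bank:2 @ bit 1 → (0xeb>>1)&0x3 = 0x1
addr_hi:1 @ bit 0 → (0xeb>>0)&0x1 = 0x1
state signed 3b, MSB=1: 6 - 8 = -2

-2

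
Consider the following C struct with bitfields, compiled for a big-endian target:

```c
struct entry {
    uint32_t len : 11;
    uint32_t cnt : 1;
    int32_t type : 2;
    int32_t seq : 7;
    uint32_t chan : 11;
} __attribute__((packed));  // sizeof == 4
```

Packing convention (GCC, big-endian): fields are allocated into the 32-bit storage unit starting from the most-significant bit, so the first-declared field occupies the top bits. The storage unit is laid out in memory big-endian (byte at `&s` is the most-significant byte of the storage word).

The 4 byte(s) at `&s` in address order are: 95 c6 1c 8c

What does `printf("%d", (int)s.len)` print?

1198

[0]=0x95 [1]=0xc6 [2]=0x1c [3]=0x8c (big-endian) → word 0x95c61c8c
len:11 @ bit 21 → (0x95c61c8c>>21)&0x7ff = 0x4ae  ←
cnt:1 @ bit 20 → (0x95c61c8c>>20)&0x1 = 0x0
type:2 @ bit 18 → (0x95c61c8c>>18)&0x3 = 0x1
seq:7 @ bit 11 → (0x95c61c8c>>11)&0x7f = 0x43
chan:11 @ bit 0 → (0x95c61c8c>>0)&0x7ff = 0x48c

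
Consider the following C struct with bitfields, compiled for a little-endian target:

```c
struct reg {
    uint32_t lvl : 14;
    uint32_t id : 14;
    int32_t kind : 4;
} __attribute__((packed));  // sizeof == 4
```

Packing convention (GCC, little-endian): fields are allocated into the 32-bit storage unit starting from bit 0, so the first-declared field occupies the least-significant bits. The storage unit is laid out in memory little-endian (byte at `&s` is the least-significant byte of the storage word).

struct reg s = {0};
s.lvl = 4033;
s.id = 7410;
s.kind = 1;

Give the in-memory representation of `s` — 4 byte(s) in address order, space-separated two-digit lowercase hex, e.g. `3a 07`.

lvl:14 = 4033 → 0xfc1 << 0 → word 0x00000fc1
id:14 = 7410 → 0x1cf2 << 14 → word 0x073c8fc1
kind:4 = 1 → 0x1 << 28 → word 0x173c8fc1
word = 0x173c8fc1 → little-endian bytes:
  [0]=0xc1  [1]=0x8f  [2]=0x3c  [3]=0x17

c1 8f 3c 17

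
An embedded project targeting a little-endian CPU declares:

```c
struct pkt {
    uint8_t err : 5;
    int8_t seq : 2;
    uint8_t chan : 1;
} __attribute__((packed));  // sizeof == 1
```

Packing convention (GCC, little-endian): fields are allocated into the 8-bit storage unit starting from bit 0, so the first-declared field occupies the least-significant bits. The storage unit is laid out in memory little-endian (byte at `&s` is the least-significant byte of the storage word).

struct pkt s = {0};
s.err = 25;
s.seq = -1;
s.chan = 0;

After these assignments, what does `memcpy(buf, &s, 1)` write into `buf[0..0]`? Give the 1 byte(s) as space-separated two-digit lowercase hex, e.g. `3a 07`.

79

[0+:5] err=25 & 0x1f = 0x19; word=0x19
[5+:2] seq=-1 & 0x3 = 0x3; word=0x79
[7+:1] chan=0 & 0x1 = 0x0; word=0x79
word = 0x79 → little-endian bytes:
  [0]=0x79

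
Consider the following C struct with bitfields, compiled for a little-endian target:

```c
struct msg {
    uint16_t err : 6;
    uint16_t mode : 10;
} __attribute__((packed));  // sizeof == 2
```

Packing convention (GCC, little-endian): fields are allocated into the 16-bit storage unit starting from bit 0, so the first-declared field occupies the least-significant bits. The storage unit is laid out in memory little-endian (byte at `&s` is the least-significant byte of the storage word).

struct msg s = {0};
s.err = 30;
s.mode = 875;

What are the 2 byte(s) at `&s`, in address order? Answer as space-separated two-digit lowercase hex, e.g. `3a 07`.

de da

err (6b) val=30 bits=0x1e at bit 0: 0x001e
mode (10b) val=875 bits=0x36b at bit 6: 0xdade
word = 0xdade → little-endian bytes:
  [0]=0xde  [1]=0xda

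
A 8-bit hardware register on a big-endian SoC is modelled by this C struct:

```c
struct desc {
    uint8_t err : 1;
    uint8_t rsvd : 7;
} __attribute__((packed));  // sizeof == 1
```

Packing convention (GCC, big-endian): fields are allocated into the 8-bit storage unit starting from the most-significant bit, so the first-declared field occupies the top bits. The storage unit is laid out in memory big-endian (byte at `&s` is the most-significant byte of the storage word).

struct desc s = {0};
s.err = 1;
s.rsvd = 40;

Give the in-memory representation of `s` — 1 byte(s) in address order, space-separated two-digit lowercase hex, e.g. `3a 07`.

a8

err (1b) val=1 bits=0x1 at bit 7: 0x80
rsvd (7b) val=40 bits=0x28 at bit 0: 0xa8
word = 0xa8 → big-endian bytes:
  [0]=0xa8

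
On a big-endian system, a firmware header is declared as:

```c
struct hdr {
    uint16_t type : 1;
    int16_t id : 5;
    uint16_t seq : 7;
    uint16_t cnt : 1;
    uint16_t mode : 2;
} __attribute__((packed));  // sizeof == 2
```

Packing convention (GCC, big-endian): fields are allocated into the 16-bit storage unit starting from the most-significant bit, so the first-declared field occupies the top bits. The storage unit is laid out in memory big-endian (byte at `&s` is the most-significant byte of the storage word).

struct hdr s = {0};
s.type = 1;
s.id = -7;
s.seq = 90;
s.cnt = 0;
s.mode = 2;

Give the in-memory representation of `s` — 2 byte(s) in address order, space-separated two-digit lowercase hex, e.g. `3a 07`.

e6 d2

type (1b) val=1 bits=0x1 at bit 15: 0x8000
id (5b) val=-7 bits=0x19 at bit 10: 0xe400
seq (7b) val=90 bits=0x5a at bit 3: 0xe6d0
cnt (1b) val=0 bits=0x0 at bit 2: 0xe6d0
mode (2b) val=2 bits=0x2 at bit 0: 0xe6d2
word = 0xe6d2 → big-endian bytes:
  [0]=0xe6  [1]=0xd2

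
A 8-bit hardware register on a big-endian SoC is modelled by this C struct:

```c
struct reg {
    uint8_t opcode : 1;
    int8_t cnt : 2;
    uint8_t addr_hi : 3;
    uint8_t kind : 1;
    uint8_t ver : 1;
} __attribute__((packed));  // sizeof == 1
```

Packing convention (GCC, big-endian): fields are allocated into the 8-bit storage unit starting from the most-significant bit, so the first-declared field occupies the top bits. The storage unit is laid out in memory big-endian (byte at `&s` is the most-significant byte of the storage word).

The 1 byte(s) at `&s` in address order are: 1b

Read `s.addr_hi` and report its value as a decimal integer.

6

[0]=0x1b (big-endian) → word 0x1b
opcode:1 @ bit 7 → (0x1b>>7)&0x1 = 0x0
cnt:2 @ bit 5 → (0x1b>>5)&0x3 = 0x0
addr_hi:3 @ bit 2 → (0x1b>>2)&0x7 = 0x6  ←
kind:1 @ bit 1 → (0x1b>>1)&0x1 = 0x1
ver:1 @ bit 0 → (0x1b>>0)&0x1 = 0x1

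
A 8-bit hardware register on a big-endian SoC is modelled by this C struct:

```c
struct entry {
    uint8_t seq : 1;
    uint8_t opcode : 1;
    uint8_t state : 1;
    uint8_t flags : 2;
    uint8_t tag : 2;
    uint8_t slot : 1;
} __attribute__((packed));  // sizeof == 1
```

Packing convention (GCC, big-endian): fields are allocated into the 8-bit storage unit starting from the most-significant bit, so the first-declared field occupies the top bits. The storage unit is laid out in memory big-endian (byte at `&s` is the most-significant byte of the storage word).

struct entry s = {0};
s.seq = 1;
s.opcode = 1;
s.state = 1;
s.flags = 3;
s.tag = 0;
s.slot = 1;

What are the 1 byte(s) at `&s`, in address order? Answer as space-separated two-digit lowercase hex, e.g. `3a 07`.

f9

seq:1 = 1 → 0x1 << 7 → word 0x80
opcode:1 = 1 → 0x1 << 6 → word 0xc0
state:1 = 1 → 0x1 << 5 → word 0xe0
flags:2 = 3 → 0x3 << 3 → word 0xf8
tag:2 = 0 → 0x0 << 1 → word 0xf8
slot:1 = 1 → 0x1 << 0 → word 0xf9
word = 0xf9 → big-endian bytes:
  [0]=0xf9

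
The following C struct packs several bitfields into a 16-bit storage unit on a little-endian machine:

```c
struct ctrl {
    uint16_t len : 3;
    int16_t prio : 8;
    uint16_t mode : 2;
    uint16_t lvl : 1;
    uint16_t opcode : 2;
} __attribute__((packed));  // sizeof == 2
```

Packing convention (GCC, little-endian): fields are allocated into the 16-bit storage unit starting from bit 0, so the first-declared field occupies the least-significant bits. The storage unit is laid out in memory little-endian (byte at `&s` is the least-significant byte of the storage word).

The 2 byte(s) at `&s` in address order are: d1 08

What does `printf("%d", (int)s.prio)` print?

[0]=0xd1 [1]=0x08 (little-endian) → word 0x08d1
len [0+:3] = (word>>0) & 0x7 = 1
prio [3+:8] = (word>>3) & 0xff = 26  ←
mode [11+:2] = (word>>11) & 0x3 = 1
lvl [13+:1] = (word>>13) & 0x1 = 0
opcode [14+:2] = (word>>14) & 0x3 = 0
prio signed 8b, MSB=0: value = 26

26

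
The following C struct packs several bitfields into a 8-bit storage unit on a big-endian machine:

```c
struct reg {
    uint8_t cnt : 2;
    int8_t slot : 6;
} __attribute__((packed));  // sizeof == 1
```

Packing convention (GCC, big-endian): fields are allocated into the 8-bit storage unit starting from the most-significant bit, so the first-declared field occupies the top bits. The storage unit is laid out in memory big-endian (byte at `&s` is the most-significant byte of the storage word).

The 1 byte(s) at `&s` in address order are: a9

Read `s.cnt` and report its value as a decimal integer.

2

[0]=0xa9 (big-endian) → word 0xa9
cnt:2 @ bit 6 → (0xa9>>6)&0x3 = 0x2  ←
slot:6 @ bit 0 → (0xa9>>0)&0x3f = 0x29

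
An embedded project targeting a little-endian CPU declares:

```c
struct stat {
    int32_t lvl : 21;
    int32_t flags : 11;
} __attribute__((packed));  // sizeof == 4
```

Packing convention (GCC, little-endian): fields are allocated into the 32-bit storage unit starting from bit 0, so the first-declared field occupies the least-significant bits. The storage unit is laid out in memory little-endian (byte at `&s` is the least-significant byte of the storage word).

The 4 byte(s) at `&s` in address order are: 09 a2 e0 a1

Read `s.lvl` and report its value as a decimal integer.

[0]=0x09 [1]=0xa2 [2]=0xe0 [3]=0xa1 (little-endian) → word 0xa1e0a209
lvl [0+:21] = (word>>0) & 0x1fffff = 41481  ←
flags [21+:11] = (word>>21) & 0x7ff = 1295
lvl signed 21b, MSB=0: value = 41481

41481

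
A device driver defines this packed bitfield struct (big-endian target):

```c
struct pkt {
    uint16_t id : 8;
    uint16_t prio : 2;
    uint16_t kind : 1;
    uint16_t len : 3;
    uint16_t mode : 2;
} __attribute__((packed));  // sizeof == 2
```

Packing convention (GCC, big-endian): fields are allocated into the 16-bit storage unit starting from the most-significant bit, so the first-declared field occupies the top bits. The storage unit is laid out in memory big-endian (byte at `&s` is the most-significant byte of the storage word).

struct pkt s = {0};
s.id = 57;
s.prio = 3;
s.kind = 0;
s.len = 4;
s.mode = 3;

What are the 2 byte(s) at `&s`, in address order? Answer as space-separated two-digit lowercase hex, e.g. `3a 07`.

39 d3

[8+:8] id=57 & 0xff = 0x39; word=0x3900
[6+:2] prio=3 & 0x3 = 0x3; word=0x39c0
[5+:1] kind=0 & 0x1 = 0x0; word=0x39c0
[2+:3] len=4 & 0x7 = 0x4; word=0x39d0
[0+:2] mode=3 & 0x3 = 0x3; word=0x39d3
word = 0x39d3 → big-endian bytes:
  [0]=0x39  [1]=0xd3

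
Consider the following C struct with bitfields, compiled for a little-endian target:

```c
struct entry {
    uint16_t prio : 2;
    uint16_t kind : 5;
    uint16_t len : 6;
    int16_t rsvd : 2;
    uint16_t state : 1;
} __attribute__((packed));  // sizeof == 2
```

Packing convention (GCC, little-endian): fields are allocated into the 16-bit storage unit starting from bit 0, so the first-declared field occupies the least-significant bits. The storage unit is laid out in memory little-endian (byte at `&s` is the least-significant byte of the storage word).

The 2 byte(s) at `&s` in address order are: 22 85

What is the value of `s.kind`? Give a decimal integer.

8

[0]=0x22 [1]=0x85 (little-endian) → word 0x8522
prio:2 @ bit 0 → (0x8522>>0)&0x3 = 0x2
kind:5 @ bit 2 → (0x8522>>2)&0x1f = 0x8  ←
len:6 @ bit 7 → (0x8522>>7)&0x3f = 0xa
rsvd:2 @ bit 13 → (0x8522>>13)&0x3 = 0x0
state:1 @ bit 15 → (0x8522>>15)&0x1 = 0x1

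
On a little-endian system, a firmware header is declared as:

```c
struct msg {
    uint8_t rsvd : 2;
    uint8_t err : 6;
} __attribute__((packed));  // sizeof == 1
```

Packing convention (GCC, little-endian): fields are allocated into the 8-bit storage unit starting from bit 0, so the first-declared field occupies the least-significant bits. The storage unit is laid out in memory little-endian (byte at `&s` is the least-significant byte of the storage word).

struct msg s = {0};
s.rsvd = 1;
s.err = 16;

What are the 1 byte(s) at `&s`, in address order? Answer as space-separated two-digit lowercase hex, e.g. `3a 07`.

rsvd (2b) val=1 bits=0x1 at bit 0: 0x01
err (6b) val=16 bits=0x10 at bit 2: 0x41
word = 0x41 → little-endian bytes:
  [0]=0x41

41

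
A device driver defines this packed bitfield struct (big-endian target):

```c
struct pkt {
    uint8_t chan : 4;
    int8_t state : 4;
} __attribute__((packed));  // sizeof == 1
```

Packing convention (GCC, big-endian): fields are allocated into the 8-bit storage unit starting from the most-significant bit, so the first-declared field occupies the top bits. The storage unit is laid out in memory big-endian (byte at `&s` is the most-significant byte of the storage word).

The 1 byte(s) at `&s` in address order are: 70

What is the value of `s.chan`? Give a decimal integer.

[0]=0x70 (big-endian) → word 0x70
chan [4+:4] = (word>>4) & 0xf = 7  ←
state [0+:4] = (word>>0) & 0xf = 0

7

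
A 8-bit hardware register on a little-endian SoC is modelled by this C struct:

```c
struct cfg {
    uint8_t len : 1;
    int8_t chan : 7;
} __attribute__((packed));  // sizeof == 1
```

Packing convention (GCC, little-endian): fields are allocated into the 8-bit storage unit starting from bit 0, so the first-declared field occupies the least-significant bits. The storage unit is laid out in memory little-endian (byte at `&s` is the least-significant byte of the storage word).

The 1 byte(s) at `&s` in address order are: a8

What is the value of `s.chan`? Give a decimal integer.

[0]=0xa8 (little-endian) → word 0xa8
len:1 @ bit 0 → (0xa8>>0)&0x1 = 0x0
chan:7 @ bit 1 → (0xa8>>1)&0x7f = 0x54  ←
chan signed 7b, MSB=1: 84 - 128 = -44

-44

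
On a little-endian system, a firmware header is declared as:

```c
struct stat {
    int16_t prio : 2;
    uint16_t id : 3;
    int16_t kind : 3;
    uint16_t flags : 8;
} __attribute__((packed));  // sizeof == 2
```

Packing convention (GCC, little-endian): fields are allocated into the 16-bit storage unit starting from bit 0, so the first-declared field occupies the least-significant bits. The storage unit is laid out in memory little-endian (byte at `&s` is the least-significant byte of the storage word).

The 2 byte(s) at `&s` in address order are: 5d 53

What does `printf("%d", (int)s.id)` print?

[0]=0x5d [1]=0x53 (little-endian) → word 0x535d
prio:2 @ bit 0 → (0x535d>>0)&0x3 = 0x1
id:3 @ bit 2 → (0x535d>>2)&0x7 = 0x7  ←
kind:3 @ bit 5 → (0x535d>>5)&0x7 = 0x2
flags:8 @ bit 8 → (0x535d>>8)&0xff = 0x53

7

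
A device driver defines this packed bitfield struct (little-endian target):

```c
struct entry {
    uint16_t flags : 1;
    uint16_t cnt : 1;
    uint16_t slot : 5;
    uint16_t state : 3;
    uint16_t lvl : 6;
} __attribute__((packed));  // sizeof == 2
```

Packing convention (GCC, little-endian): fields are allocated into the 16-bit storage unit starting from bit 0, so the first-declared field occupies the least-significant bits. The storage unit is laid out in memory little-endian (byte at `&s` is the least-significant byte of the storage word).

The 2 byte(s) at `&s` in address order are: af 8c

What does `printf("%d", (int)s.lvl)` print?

[0]=0xaf [1]=0x8c (little-endian) → word 0x8caf
flags:1 @ bit 0 → (0x8caf>>0)&0x1 = 0x1
cnt:1 @ bit 1 → (0x8caf>>1)&0x1 = 0x1
slot:5 @ bit 2 → (0x8caf>>2)&0x1f = 0xb
state:3 @ bit 7 → (0x8caf>>7)&0x7 = 0x1
lvl:6 @ bit 10 → (0x8caf>>10)&0x3f = 0x23  ←

35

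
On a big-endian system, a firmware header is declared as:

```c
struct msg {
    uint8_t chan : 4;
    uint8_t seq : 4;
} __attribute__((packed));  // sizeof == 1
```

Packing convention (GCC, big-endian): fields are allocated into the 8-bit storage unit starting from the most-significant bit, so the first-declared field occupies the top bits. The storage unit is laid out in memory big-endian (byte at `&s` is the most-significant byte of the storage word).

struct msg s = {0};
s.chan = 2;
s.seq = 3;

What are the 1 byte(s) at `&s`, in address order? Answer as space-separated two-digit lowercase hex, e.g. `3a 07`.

23

chan (4b) val=2 bits=0x2 at bit 4: 0x20
seq (4b) val=3 bits=0x3 at bit 0: 0x23
word = 0x23 → big-endian bytes:
  [0]=0x23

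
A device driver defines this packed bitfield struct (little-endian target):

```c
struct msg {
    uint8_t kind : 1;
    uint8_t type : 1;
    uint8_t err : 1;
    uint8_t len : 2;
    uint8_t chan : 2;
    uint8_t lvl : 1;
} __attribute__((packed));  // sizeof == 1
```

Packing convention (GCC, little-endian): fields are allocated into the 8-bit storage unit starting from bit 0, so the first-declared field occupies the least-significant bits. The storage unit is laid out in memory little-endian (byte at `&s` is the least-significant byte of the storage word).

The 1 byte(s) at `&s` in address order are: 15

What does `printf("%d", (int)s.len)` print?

2

[0]=0x15 (little-endian) → word 0x15
kind:1 @ bit 0 → (0x15>>0)&0x1 = 0x1
type:1 @ bit 1 → (0x15>>1)&0x1 = 0x0
err:1 @ bit 2 → (0x15>>2)&0x1 = 0x1
len:2 @ bit 3 → (0x15>>3)&0x3 = 0x2  ←
chan:2 @ bit 5 → (0x15>>5)&0x3 = 0x0
lvl:1 @ bit 7 → (0x15>>7)&0x1 = 0x0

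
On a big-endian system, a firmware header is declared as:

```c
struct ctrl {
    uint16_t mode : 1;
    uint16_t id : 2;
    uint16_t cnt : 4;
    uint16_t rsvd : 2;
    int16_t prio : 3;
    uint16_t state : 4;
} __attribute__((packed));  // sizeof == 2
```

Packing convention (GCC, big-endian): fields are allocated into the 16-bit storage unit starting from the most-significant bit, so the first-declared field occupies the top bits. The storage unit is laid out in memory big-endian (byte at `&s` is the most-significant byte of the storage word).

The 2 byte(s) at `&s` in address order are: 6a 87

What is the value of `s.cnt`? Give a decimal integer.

5

[0]=0x6a [1]=0x87 (big-endian) → word 0x6a87
mode:1 @ bit 15 → (0x6a87>>15)&0x1 = 0x0
id:2 @ bit 13 → (0x6a87>>13)&0x3 = 0x3
cnt:4 @ bit 9 → (0x6a87>>9)&0xf = 0x5  ←
rsvd:2 @ bit 7 → (0x6a87>>7)&0x3 = 0x1
prio:3 @ bit 4 → (0x6a87>>4)&0x7 = 0x0
state:4 @ bit 0 → (0x6a87>>0)&0xf = 0x7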